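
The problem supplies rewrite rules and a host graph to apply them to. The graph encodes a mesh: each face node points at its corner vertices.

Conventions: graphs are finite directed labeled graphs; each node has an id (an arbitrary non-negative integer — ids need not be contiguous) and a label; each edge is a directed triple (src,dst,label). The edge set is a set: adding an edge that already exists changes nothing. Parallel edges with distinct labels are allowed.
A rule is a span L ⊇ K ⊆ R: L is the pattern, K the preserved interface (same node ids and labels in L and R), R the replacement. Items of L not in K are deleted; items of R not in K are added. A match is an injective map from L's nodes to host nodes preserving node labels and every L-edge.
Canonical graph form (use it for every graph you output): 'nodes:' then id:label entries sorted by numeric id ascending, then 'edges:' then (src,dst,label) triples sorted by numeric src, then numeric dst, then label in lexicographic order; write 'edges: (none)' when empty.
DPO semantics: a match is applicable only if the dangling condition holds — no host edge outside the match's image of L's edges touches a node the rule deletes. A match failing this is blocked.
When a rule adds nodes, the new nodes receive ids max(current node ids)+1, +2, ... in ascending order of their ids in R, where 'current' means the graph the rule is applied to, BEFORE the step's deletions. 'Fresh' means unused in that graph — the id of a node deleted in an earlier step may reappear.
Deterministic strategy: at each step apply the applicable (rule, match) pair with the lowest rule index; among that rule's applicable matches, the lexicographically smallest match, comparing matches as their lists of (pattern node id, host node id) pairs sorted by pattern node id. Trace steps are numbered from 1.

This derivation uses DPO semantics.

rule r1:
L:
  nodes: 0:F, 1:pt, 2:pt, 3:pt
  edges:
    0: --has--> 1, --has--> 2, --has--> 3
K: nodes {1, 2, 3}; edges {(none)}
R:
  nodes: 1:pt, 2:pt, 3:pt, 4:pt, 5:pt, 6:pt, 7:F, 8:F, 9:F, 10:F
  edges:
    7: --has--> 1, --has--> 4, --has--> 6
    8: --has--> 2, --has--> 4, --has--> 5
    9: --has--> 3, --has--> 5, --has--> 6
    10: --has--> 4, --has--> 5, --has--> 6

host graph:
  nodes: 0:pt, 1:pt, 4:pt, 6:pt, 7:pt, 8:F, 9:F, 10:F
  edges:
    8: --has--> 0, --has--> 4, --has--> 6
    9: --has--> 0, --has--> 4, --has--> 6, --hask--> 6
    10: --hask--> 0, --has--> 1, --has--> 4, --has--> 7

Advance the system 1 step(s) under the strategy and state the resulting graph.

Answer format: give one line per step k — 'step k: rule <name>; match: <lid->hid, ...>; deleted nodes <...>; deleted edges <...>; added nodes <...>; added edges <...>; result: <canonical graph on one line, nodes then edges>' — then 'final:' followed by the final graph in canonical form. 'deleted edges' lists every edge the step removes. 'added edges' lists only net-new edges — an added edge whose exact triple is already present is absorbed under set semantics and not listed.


step 1: rule r1; match: 0->8, 1->0, 2->4, 3->6; deleted nodes 8; deleted edges (8,0,has); (8,4,has); (8,6,has); added nodes 11, 12, 13, 14, 15, 16, 17; added edges (14,0,has); (14,11,has); (14,13,has); (15,4,has); (15,11,has); (15,12,has); (16,6,has); (16,12,has); (16,13,has); (17,11,has); (17,12,has); (17,13,has); result: nodes: 0:pt, 1:pt, 4:pt, 6:pt, 7:pt, 9:F, 10:F, 11:pt, 12:pt, 13:pt, 14:F, 15:F, 16:F, 17:F edges: (9,0,has); (9,4,has); (9,6,has); (9,6,hask); (10,0,hask); (10,1,has); (10,4,has); (10,7,has); (14,0,has); (14,11,has); (14,13,has); (15,4,has); (15,11,has); (15,12,has); (16,6,has); (16,12,has); (16,13,has); (17,11,has); (17,12,has); (17,13,has)
final:
nodes: 0:pt, 1:pt, 4:pt, 6:pt, 7:pt, 9:F, 10:F, 11:pt, 12:pt, 13:pt, 14:F, 15:F, 16:F, 17:F
edges: (9,0,has); (9,4,has); (9,6,has); (9,6,hask); (10,0,hask); (10,1,has); (10,4,has); (10,7,has); (14,0,has); (14,11,has); (14,13,has); (15,4,has); (15,11,has); (15,12,has); (16,6,has); (16,12,has); (16,13,has); (17,11,has); (17,12,has); (17,13,has)


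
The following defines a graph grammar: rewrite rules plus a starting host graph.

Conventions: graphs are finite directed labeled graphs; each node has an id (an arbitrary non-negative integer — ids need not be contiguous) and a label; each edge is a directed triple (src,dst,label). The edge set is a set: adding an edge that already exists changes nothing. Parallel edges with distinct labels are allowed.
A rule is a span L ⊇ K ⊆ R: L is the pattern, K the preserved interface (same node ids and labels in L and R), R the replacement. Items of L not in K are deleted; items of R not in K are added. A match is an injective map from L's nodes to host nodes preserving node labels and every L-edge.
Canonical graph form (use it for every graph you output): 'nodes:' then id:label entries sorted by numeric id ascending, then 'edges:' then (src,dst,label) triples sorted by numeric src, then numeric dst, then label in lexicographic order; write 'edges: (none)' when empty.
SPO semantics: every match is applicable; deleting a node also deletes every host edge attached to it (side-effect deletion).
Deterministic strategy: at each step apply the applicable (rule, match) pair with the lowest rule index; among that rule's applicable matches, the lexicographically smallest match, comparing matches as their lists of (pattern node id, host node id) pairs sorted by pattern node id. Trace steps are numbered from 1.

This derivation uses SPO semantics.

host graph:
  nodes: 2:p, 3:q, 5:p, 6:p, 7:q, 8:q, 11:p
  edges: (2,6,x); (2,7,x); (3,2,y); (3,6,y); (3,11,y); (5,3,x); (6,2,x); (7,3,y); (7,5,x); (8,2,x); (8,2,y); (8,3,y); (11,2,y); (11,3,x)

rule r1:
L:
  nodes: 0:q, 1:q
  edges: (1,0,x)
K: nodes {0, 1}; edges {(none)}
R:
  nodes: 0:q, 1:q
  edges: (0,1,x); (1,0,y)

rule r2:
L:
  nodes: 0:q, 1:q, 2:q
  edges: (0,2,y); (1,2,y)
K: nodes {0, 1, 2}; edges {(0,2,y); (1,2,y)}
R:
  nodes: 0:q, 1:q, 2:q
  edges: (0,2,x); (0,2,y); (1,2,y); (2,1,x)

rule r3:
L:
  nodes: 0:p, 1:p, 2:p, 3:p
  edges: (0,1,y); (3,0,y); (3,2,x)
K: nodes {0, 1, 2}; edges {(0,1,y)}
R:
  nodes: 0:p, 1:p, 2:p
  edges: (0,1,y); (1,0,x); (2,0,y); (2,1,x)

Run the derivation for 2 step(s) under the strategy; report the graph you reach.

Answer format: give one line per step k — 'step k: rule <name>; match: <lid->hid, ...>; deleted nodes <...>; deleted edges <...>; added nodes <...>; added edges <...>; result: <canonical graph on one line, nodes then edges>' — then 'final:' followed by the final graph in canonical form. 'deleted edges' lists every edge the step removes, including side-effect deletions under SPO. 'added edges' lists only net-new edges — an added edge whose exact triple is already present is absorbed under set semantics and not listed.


step 1: rule r2; match: 0->7, 1->8, 2->3; deleted nodes (none); deleted edges (none); added nodes (none); added edges (3,8,x); (7,3,x); result: nodes: 2:p, 3:q, 5:p, 6:p, 7:q, 8:q, 11:p edges: (2,6,x); (2,7,x); (3,2,y); (3,6,y); (3,8,x); (3,11,y); (5,3,x); (6,2,x); (7,3,x); (7,3,y); (7,5,x); (8,2,x); (8,2,y); (8,3,y); (11,2,y); (11,3,x)
step 2: rule r1; match: 0->3, 1->7; deleted nodes (none); deleted edges (7,3,x); added nodes (none); added edges (3,7,x); result: nodes: 2:p, 3:q, 5:p, 6:p, 7:q, 8:q, 11:p edges: (2,6,x); (2,7,x); (3,2,y); (3,6,y); (3,7,x); (3,8,x); (3,11,y); (5,3,x); (6,2,x); (7,3,y); (7,5,x); (8,2,x); (8,2,y); (8,3,y); (11,2,y); (11,3,x)
final:
nodes: 2:p, 3:q, 5:p, 6:p, 7:q, 8:q, 11:p
edges: (2,6,x); (2,7,x); (3,2,y); (3,6,y); (3,7,x); (3,8,x); (3,11,y); (5,3,x); (6,2,x); (7,3,y); (7,5,x); (8,2,x); (8,2,y); (8,3,y); (11,2,y); (11,3,x)


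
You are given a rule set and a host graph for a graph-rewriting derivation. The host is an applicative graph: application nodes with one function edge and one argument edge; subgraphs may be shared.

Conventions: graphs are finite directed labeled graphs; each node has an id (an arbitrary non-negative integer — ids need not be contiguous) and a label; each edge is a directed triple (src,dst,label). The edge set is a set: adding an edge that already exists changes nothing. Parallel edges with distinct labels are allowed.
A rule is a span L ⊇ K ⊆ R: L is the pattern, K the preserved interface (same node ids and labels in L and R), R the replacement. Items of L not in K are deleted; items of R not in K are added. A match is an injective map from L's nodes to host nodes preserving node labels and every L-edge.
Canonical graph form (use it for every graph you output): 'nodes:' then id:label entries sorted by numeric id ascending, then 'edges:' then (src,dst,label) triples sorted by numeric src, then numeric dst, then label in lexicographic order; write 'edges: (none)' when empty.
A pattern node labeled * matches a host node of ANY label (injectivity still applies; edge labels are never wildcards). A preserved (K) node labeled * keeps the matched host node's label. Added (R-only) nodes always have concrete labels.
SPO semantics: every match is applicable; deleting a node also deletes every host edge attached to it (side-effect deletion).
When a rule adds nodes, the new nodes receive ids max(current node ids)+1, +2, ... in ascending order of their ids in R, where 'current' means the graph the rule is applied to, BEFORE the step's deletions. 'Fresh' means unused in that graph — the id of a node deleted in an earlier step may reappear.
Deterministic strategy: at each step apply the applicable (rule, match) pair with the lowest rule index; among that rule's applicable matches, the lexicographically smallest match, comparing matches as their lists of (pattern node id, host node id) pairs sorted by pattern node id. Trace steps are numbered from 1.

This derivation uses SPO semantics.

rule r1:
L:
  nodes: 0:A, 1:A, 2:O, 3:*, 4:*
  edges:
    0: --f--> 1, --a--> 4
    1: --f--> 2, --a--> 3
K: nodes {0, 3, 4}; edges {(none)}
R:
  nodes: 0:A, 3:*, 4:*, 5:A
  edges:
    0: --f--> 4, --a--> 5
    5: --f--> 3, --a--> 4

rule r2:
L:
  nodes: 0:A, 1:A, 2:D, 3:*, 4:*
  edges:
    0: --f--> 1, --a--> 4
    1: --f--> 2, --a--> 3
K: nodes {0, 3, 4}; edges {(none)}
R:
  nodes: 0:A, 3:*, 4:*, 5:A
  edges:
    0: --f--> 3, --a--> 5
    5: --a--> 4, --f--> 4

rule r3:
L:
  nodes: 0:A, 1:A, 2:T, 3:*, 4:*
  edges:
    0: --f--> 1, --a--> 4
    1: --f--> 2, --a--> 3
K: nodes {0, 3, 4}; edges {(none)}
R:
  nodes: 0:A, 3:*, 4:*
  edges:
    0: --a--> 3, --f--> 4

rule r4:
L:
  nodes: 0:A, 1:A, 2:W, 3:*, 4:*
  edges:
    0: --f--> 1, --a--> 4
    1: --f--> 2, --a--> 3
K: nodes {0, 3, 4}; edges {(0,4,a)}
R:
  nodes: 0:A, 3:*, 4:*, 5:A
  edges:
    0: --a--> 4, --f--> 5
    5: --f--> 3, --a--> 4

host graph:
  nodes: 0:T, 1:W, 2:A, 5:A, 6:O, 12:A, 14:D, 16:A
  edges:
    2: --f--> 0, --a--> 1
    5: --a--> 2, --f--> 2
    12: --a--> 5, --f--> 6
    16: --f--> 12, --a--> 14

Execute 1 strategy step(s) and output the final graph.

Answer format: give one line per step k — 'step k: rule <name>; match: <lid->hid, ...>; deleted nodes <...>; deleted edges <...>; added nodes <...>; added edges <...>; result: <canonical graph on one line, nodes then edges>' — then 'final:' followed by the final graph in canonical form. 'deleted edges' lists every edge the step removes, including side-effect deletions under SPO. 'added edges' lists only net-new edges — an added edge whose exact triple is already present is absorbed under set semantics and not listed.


step 1: rule r1; match: 0->16, 1->12, 2->6, 3->5, 4->14; deleted nodes 6, 12; deleted edges (12,5,a); (12,6,f); (16,12,f); (16,14,a); added nodes 17; added edges (16,14,f); (16,17,a); (17,5,f); (17,14,a); result: nodes: 0:T, 1:W, 2:A, 5:A, 14:D, 16:A, 17:A edges: (2,0,f); (2,1,a); (5,2,a); (5,2,f); (16,14,f); (16,17,a); (17,5,f); (17,14,a)
final:
nodes: 0:T, 1:W, 2:A, 5:A, 14:D, 16:A, 17:A
edges: (2,0,f); (2,1,a); (5,2,a); (5,2,f); (16,14,f); (16,17,a); (17,5,f); (17,14,a)


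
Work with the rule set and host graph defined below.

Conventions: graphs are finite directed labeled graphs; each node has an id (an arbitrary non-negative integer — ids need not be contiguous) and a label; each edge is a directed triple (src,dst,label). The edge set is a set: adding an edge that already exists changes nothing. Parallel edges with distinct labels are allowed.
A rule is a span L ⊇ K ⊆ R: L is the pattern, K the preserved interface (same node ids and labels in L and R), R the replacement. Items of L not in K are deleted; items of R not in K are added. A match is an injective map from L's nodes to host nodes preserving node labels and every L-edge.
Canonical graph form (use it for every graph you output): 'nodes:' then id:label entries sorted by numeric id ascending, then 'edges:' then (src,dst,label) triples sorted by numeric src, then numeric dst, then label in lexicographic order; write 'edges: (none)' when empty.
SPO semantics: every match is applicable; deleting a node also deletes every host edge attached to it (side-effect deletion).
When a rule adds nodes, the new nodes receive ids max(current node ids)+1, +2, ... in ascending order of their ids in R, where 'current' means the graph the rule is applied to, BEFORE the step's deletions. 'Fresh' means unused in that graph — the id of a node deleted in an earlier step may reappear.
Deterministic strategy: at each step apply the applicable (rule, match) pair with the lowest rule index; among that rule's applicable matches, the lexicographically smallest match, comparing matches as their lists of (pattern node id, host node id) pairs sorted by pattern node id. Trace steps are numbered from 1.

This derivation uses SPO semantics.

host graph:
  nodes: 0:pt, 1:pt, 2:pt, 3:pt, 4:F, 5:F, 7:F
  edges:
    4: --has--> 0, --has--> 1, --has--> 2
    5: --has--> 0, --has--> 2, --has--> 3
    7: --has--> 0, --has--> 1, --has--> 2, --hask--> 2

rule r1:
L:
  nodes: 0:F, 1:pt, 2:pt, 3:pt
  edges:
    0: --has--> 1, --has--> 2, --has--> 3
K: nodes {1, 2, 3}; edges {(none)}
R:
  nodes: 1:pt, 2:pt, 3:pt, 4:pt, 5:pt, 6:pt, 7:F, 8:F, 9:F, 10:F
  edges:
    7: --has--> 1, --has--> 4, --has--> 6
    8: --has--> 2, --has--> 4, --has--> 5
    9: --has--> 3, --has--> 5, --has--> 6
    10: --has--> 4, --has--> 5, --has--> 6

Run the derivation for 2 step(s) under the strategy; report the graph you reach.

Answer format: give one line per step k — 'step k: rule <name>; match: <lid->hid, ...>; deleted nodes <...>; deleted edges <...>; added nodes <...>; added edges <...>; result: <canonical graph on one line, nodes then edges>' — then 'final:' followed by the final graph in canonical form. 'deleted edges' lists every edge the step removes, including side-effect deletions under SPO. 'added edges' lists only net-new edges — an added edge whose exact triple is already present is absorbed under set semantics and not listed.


step 1: rule r1; match: 0->4, 1->0, 2->1, 3->2; deleted nodes 4; deleted edges (4,0,has); (4,1,has); (4,2,has); added nodes 8, 9, 10, 11, 12, 13, 14; added edges (11,0,has); (11,8,has); (11,10,has); (12,1,has); (12,8,has); (12,9,has); (13,2,has); (13,9,has); (13,10,has); (14,8,has); (14,9,has); (14,10,has); result: nodes: 0:pt, 1:pt, 2:pt, 3:pt, 5:F, 7:F, 8:pt, 9:pt, 10:pt, 11:F, 12:F, 13:F, 14:F edges: (5,0,has); (5,2,has); (5,3,has); (7,0,has); (7,1,has); (7,2,has); (7,2,hask); (11,0,has); (11,8,has); (11,10,has); (12,1,has); (12,8,has); (12,9,has); (13,2,has); (13,9,has); (13,10,has); (14,8,has); (14,9,has); (14,10,has)
step 2: rule r1; match: 0->5, 1->0, 2->2, 3->3; deleted nodes 5; deleted edges (5,0,has); (5,2,has); (5,3,has); added nodes 15, 16, 17, 18, 19, 20, 21; added edges (18,0,has); (18,15,has); (18,17,has); (19,2,has); (19,15,has); (19,16,has); (20,3,has); (20,16,has); (20,17,has); (21,15,has); (21,16,has); (21,17,has); result: nodes: 0:pt, 1:pt, 2:pt, 3:pt, 7:F, 8:pt, 9:pt, 10:pt, 11:F, 12:F, 13:F, 14:F, 15:pt, 16:pt, 17:pt, 18:F, 19:F, 20:F, 21:F edges: (7,0,has); (7,1,has); (7,2,has); (7,2,hask); (11,0,has); (11,8,has); (11,10,has); (12,1,has); (12,8,has); (12,9,has); (13,2,has); (13,9,has); (13,10,has); (14,8,has); (14,9,has); (14,10,has); (18,0,has); (18,15,has); (18,17,has); (19,2,has); (19,15,has); (19,16,has); (20,3,has); (20,16,has); (20,17,has); (21,15,has); (21,16,has); (21,17,has)
final:
nodes: 0:pt, 1:pt, 2:pt, 3:pt, 7:F, 8:pt, 9:pt, 10:pt, 11:F, 12:F, 13:F, 14:F, 15:pt, 16:pt, 17:pt, 18:F, 19:F, 20:F, 21:F
edges: (7,0,has); (7,1,has); (7,2,has); (7,2,hask); (11,0,has); (11,8,has); (11,10,has); (12,1,has); (12,8,has); (12,9,has); (13,2,has); (13,9,has); (13,10,has); (14,8,has); (14,9,has); (14,10,has); (18,0,has); (18,15,has); (18,17,has); (19,2,has); (19,15,has); (19,16,has); (20,3,has); (20,16,has); (20,17,has); (21,15,has); (21,16,has); (21,17,has)


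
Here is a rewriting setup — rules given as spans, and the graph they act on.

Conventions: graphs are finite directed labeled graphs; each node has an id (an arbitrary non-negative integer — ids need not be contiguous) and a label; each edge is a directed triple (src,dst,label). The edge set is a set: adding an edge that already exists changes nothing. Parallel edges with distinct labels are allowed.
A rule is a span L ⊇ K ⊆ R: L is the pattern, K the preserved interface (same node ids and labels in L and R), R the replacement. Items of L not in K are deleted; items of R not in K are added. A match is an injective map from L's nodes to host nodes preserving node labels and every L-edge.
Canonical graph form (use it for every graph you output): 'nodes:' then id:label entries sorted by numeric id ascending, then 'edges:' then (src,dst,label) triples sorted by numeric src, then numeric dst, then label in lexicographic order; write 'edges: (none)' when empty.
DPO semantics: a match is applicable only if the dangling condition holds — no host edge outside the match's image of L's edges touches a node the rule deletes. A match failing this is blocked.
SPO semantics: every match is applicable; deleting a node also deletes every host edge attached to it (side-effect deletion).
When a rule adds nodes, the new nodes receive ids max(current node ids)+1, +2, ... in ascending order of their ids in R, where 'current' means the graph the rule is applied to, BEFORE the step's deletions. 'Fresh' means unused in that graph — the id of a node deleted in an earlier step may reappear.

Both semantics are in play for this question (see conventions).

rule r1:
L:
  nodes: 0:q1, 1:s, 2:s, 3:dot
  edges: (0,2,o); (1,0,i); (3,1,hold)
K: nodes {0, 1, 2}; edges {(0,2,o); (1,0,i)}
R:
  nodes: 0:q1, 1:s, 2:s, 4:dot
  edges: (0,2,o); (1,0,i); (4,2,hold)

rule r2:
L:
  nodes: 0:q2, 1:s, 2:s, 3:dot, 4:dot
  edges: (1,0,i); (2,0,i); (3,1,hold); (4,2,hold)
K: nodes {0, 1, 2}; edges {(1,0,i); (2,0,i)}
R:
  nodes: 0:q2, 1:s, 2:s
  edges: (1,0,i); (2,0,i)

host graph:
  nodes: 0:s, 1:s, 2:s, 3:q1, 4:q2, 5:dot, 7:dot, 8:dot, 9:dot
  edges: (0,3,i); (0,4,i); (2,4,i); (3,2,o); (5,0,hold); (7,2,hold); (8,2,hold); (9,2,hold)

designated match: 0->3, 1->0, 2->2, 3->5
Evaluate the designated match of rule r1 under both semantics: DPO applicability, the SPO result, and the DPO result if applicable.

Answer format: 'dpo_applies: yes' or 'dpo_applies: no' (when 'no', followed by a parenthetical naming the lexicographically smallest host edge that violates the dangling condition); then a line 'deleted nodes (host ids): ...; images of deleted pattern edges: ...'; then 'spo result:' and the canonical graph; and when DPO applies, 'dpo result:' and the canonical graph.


dpo_applies: yes
deleted nodes (host ids): 5; images of deleted pattern edges: (5,0,hold)
spo result:
nodes: 0:s, 1:s, 2:s, 3:q1, 4:q2, 7:dot, 8:dot, 9:dot, 10:dot
edges: (0,3,i); (0,4,i); (2,4,i); (3,2,o); (7,2,hold); (8,2,hold); (9,2,hold); (10,2,hold)
dpo result:
nodes: 0:s, 1:s, 2:s, 3:q1, 4:q2, 7:dot, 8:dot, 9:dot, 10:dot
edges: (0,3,i); (0,4,i); (2,4,i); (3,2,o); (7,2,hold); (8,2,hold); (9,2,hold); (10,2,hold)


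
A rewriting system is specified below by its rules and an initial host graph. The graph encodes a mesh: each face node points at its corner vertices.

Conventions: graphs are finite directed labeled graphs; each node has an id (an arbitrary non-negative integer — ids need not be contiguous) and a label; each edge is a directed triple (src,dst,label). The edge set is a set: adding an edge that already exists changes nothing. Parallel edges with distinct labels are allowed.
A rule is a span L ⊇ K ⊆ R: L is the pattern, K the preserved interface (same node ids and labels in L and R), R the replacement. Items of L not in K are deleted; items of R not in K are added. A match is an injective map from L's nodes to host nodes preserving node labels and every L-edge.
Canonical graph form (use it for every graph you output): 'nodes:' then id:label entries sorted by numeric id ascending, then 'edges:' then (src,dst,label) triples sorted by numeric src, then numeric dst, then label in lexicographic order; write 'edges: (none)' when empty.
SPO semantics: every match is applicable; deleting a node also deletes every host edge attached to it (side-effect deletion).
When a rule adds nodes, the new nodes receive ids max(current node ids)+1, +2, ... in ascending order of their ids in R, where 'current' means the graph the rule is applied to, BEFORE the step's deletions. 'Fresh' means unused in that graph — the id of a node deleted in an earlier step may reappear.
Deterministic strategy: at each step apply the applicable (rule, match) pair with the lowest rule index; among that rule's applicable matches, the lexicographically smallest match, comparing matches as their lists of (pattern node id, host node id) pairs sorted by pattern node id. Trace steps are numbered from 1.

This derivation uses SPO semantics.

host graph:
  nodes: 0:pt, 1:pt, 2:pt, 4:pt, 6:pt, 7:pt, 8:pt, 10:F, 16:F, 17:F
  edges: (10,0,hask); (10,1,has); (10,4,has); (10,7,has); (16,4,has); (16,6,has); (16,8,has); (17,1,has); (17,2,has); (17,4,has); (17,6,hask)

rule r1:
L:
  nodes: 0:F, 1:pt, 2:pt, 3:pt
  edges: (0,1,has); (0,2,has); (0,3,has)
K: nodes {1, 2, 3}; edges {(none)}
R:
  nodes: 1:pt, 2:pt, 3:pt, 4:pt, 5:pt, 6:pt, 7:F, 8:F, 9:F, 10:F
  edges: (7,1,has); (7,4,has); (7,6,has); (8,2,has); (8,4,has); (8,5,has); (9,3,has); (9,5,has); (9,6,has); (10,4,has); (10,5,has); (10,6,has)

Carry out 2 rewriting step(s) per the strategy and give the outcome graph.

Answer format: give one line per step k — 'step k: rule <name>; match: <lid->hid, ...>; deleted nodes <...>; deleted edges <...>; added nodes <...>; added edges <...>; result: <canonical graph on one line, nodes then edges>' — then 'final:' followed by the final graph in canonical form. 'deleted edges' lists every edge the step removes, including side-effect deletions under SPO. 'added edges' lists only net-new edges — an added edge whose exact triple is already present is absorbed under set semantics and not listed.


step 1: rule r1; match: 0->10, 1->1, 2->4, 3->7; deleted nodes 10; deleted edges (10,0,hask); (10,1,has); (10,4,has); (10,7,has); added nodes 18, 19, 20, 21, 22, 23, 24; added edges (21,1,has); (21,18,has); (21,20,has); (22,4,has); (22,18,has); (22,19,has); (23,7,has); (23,19,has); (23,20,has); (24,18,has); (24,19,has); (24,20,has); result: nodes: 0:pt, 1:pt, 2:pt, 4:pt, 6:pt, 7:pt, 8:pt, 16:F, 17:F, 18:pt, 19:pt, 20:pt, 21:F, 22:F, 23:F, 24:F edges: (16,4,has); (16,6,has); (16,8,has); (17,1,has); (17,2,has); (17,4,has); (17,6,hask); (21,1,has); (21,18,has); (21,20,has); (22,4,has); (22,18,has); (22,19,has); (23,7,has); (23,19,has); (23,20,has); (24,18,has); (24,19,has); (24,20,has)
step 2: rule r1; match: 0->16, 1->4, 2->6, 3->8; deleted nodes 16; deleted edges (16,4,has); (16,6,has); (16,8,has); added nodes 25, 26, 27, 28, 29, 30, 31; added edges (28,4,has); (28,25,has); (28,27,has); (29,6,has); (29,25,has); (29,26,has); (30,8,has); (30,26,has); (30,27,has); (31,25,has); (31,26,has); (31,27,has); result: nodes: 0:pt, 1:pt, 2:pt, 4:pt, 6:pt, 7:pt, 8:pt, 17:F, 18:pt, 19:pt, 20:pt, 21:F, 22:F, 23:F, 24:F, 25:pt, 26:pt, 27:pt, 28:F, 29:F, 30:F, 31:F edges: (17,1,has); (17,2,has); (17,4,has); (17,6,hask); (21,1,has); (21,18,has); (21,20,has); (22,4,has); (22,18,has); (22,19,has); (23,7,has); (23,19,has); (23,20,has); (24,18,has); (24,19,has); (24,20,has); (28,4,has); (28,25,has); (28,27,has); (29,6,has); (29,25,has); (29,26,has); (30,8,has); (30,26,has); (30,27,has); (31,25,has); (31,26,has); (31,27,has)
final:
nodes: 0:pt, 1:pt, 2:pt, 4:pt, 6:pt, 7:pt, 8:pt, 17:F, 18:pt, 19:pt, 20:pt, 21:F, 22:F, 23:F, 24:F, 25:pt, 26:pt, 27:pt, 28:F, 29:F, 30:F, 31:F
edges: (17,1,has); (17,2,has); (17,4,has); (17,6,hask); (21,1,has); (21,18,has); (21,20,has); (22,4,has); (22,18,has); (22,19,has); (23,7,has); (23,19,has); (23,20,has); (24,18,has); (24,19,has); (24,20,has); (28,4,has); (28,25,has); (28,27,has); (29,6,has); (29,25,has); (29,26,has); (30,8,has); (30,26,has); (30,27,has); (31,25,has); (31,26,has); (31,27,has)


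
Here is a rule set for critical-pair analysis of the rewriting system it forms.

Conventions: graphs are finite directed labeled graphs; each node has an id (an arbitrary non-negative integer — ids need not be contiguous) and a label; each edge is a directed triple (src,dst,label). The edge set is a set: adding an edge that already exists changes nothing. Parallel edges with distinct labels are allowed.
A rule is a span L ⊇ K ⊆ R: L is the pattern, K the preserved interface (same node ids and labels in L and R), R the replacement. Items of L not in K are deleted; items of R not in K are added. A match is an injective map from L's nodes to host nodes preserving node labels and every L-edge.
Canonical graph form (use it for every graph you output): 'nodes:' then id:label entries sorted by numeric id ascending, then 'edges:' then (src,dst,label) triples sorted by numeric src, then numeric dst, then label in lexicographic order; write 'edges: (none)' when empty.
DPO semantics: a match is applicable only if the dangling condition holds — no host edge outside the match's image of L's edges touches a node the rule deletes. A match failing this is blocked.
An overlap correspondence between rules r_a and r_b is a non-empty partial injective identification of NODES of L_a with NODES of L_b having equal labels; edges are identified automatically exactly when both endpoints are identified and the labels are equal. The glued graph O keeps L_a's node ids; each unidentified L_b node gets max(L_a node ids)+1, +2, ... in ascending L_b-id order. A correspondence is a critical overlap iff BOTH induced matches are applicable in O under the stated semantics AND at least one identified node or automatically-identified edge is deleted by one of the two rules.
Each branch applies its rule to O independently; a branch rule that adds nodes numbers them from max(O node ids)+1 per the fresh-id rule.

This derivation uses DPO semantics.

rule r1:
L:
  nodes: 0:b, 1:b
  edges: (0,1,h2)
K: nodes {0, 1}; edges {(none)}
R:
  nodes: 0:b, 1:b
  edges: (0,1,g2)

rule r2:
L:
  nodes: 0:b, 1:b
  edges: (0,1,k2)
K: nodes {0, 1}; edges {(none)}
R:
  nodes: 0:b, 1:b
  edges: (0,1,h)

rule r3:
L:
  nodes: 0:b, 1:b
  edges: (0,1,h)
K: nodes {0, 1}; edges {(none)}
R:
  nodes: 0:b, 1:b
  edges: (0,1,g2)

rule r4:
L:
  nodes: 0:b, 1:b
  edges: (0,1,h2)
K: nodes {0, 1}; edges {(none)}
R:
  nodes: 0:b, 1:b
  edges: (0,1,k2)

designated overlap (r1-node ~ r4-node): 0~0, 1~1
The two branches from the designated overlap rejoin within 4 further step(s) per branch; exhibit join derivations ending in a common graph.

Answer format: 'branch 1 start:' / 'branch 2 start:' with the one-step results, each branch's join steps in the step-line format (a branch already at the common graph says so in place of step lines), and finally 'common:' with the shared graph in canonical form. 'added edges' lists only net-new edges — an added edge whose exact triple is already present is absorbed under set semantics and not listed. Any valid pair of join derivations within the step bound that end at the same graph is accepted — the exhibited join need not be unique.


branch 1 start:
nodes: 0:b, 1:b
edges: (0,1,g2)
branch 2 start:
nodes: 0:b, 1:b
edges: (0,1,k2)
branch 1: already at the common graph (0 steps)
branch 2 step 1: rule r2; match: 0->0, 1->1; deleted nodes (none); deleted edges (0,1,k2); added nodes (none); added edges (0,1,h); result: nodes: 0:b, 1:b edges: (0,1,h)
branch 2 step 2: rule r3; match: 0->0, 1->1; deleted nodes (none); deleted edges (0,1,h); added nodes (none); added edges (0,1,g2); result: nodes: 0:b, 1:b edges: (0,1,g2)
common:
nodes: 0:b, 1:b
edges: (0,1,g2)


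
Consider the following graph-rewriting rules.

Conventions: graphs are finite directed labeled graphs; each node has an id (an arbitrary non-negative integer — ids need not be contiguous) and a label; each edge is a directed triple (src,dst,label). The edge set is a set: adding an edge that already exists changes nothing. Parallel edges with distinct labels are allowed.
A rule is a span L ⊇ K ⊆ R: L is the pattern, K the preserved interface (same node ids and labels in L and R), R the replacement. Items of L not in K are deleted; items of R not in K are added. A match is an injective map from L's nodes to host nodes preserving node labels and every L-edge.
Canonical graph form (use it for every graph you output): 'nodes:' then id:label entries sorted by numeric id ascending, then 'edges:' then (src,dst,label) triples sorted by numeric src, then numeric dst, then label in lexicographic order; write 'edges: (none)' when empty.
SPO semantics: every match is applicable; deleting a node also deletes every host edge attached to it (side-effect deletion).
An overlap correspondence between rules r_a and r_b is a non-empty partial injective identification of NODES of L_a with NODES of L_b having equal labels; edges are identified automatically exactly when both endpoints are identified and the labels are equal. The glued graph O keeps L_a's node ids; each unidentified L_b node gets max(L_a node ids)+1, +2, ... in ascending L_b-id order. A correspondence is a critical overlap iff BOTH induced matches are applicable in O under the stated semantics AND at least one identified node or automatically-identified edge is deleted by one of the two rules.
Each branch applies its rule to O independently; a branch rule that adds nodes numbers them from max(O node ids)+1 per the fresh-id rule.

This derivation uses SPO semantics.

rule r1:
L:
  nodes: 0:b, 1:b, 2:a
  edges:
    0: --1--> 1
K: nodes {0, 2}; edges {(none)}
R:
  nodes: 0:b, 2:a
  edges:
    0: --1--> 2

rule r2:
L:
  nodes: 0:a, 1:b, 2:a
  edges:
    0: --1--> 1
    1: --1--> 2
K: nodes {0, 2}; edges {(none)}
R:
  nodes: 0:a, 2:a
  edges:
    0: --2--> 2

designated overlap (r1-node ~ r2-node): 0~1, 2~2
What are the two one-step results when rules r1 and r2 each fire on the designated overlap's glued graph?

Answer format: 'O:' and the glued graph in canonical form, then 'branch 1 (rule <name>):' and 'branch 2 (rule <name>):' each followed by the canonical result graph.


O:
nodes: 0:b, 1:b, 2:a, 3:a
edges: (0,1,1); (0,2,1); (3,0,1)
branch 1 (rule r1):
nodes: 0:b, 2:a, 3:a
edges: (0,2,1); (3,0,1)
branch 2 (rule r2):
nodes: 1:b, 2:a, 3:a
edges: (3,2,2)


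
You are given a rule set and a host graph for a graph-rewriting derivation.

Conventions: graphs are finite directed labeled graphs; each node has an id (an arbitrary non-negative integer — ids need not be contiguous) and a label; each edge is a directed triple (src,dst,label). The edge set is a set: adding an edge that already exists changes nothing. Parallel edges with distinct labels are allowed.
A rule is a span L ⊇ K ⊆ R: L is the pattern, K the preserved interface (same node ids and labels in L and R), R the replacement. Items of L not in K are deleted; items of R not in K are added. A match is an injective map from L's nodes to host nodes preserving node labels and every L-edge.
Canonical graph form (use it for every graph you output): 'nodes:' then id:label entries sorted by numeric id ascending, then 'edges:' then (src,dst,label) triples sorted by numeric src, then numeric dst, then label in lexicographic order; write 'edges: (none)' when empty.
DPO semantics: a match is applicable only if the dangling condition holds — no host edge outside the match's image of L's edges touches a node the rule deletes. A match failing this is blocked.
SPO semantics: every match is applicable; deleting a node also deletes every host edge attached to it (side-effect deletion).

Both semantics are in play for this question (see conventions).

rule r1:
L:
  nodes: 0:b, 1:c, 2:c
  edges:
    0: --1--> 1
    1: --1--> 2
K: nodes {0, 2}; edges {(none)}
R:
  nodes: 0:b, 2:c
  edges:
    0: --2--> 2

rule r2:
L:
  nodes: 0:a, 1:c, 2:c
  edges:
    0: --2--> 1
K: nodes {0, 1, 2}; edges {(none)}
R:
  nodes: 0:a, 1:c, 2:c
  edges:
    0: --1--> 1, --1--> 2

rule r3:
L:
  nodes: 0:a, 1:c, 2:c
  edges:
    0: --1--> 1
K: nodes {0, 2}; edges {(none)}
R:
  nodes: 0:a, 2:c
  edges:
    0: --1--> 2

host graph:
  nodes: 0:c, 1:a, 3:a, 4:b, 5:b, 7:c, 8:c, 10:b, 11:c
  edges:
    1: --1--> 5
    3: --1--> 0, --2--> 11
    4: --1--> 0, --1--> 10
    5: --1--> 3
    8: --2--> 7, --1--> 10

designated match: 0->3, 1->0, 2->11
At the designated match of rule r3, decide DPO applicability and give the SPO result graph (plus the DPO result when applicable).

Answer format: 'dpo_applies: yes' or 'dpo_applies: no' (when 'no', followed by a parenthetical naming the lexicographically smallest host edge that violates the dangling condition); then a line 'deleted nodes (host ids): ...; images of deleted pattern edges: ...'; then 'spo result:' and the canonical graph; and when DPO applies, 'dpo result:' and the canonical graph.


dpo_applies: no
(the rule deletes node 0, which keeps host edge (4,0,1) outside the match image — the dangling condition fails, DPO blocks; SPO proceeds and side-deletes such edges)
deleted nodes (host ids): 0; images of deleted pattern edges: (3,0,1)
spo result:
nodes: 1:a, 3:a, 4:b, 5:b, 7:c, 8:c, 10:b, 11:c
edges: (1,5,1); (3,11,1); (3,11,2); (4,10,1); (5,3,1); (8,7,2); (8,10,1)


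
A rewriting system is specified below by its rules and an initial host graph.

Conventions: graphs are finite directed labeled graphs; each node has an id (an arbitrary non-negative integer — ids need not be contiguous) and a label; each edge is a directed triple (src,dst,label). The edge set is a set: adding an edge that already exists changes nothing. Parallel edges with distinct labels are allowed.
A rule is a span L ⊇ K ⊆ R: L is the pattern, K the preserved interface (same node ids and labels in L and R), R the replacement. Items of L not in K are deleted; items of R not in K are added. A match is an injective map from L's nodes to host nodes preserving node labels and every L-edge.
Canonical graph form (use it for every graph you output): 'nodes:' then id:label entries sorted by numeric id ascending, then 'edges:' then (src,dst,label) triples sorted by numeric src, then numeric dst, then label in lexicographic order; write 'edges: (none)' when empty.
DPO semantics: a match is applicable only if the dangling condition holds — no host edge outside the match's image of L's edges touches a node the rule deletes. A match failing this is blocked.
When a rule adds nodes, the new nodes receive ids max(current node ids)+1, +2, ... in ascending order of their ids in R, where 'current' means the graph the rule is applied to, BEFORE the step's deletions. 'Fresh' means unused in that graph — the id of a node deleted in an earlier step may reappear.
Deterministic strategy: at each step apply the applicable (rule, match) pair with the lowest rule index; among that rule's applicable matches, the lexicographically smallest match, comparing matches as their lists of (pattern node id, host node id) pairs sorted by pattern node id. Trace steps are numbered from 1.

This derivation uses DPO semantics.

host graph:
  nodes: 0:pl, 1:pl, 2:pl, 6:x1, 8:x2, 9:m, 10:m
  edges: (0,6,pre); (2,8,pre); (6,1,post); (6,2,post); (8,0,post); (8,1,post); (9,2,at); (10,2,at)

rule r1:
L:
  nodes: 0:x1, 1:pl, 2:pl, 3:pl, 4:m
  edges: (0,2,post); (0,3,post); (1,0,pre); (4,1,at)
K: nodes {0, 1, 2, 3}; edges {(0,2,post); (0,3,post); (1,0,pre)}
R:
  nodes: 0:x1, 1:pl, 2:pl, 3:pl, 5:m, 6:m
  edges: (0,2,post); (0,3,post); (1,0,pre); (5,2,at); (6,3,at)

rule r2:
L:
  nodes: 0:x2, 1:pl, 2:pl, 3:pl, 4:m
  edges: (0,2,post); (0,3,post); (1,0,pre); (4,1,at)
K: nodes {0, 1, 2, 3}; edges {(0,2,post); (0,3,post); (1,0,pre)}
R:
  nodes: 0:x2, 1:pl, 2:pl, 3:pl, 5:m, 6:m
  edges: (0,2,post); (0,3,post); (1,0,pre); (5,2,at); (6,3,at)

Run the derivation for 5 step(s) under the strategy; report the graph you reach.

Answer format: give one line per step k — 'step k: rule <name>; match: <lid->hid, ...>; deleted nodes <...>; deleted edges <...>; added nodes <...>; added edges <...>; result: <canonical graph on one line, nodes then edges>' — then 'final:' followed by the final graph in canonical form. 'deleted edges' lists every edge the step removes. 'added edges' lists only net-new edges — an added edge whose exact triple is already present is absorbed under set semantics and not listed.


step 1: rule r2; match: 0->8, 1->2, 2->0, 3->1, 4->9; deleted nodes 9; deleted edges (9,2,at); added nodes 11, 12; added edges (11,0,at); (12,1,at); result: nodes: 0:pl, 1:pl, 2:pl, 6:x1, 8:x2, 10:m, 11:m, 12:m edges: (0,6,pre); (2,8,pre); (6,1,post); (6,2,post); (8,0,post); (8,1,post); (10,2,at); (11,0,at); (12,1,at)
step 2: rule r1; match: 0->6, 1->0, 2->1, 3->2, 4->11; deleted nodes 11; deleted edges (11,0,at); added nodes 13, 14; added edges (13,1,at); (14,2,at); result: nodes: 0:pl, 1:pl, 2:pl, 6:x1, 8:x2, 10:m, 12:m, 13:m, 14:m edges: (0,6,pre); (2,8,pre); (6,1,post); (6,2,post); (8,0,post); (8,1,post); (10,2,at); (12,1,at); (13,1,at); (14,2,at)
step 3: rule r2; match: 0->8, 1->2, 2->0, 3->1, 4->10; deleted nodes 10; deleted edges (10,2,at); added nodes 15, 16; added edges (15,0,at); (16,1,at); result: nodes: 0:pl, 1:pl, 2:pl, 6:x1, 8:x2, 12:m, 13:m, 14:m, 15:m, 16:m edges: (0,6,pre); (2,8,pre); (6,1,post); (6,2,post); (8,0,post); (8,1,post); (12,1,at); (13,1,at); (14,2,at); (15,0,at); (16,1,at)
step 4: rule r1; match: 0->6, 1->0, 2->1, 3->2, 4->15; deleted nodes 15; deleted edges (15,0,at); added nodes 17, 18; added edges (17,1,at); (18,2,at); result: nodes: 0:pl, 1:pl, 2:pl, 6:x1, 8:x2, 12:m, 13:m, 14:m, 16:m, 17:m, 18:m edges: (0,6,pre); (2,8,pre); (6,1,post); (6,2,post); (8,0,post); (8,1,post); (12,1,at); (13,1,at); (14,2,at); (16,1,at); (17,1,at); (18,2,at)
step 5: rule r2; match: 0->8, 1->2, 2->0, 3->1, 4->14; deleted nodes 14; deleted edges (14,2,at); added nodes 19, 20; added edges (19,0,at); (20,1,at); result: nodes: 0:pl, 1:pl, 2:pl, 6:x1, 8:x2, 12:m, 13:m, 16:m, 17:m, 18:m, 19:m, 20:m edges: (0,6,pre); (2,8,pre); (6,1,post); (6,2,post); (8,0,post); (8,1,post); (12,1,at); (13,1,at); (16,1,at); (17,1,at); (18,2,at); (19,0,at); (20,1,at)
final:
nodes: 0:pl, 1:pl, 2:pl, 6:x1, 8:x2, 12:m, 13:m, 16:m, 17:m, 18:m, 19:m, 20:m
edges: (0,6,pre); (2,8,pre); (6,1,post); (6,2,post); (8,0,post); (8,1,post); (12,1,at); (13,1,at); (16,1,at); (17,1,at); (18,2,at); (19,0,at); (20,1,at)


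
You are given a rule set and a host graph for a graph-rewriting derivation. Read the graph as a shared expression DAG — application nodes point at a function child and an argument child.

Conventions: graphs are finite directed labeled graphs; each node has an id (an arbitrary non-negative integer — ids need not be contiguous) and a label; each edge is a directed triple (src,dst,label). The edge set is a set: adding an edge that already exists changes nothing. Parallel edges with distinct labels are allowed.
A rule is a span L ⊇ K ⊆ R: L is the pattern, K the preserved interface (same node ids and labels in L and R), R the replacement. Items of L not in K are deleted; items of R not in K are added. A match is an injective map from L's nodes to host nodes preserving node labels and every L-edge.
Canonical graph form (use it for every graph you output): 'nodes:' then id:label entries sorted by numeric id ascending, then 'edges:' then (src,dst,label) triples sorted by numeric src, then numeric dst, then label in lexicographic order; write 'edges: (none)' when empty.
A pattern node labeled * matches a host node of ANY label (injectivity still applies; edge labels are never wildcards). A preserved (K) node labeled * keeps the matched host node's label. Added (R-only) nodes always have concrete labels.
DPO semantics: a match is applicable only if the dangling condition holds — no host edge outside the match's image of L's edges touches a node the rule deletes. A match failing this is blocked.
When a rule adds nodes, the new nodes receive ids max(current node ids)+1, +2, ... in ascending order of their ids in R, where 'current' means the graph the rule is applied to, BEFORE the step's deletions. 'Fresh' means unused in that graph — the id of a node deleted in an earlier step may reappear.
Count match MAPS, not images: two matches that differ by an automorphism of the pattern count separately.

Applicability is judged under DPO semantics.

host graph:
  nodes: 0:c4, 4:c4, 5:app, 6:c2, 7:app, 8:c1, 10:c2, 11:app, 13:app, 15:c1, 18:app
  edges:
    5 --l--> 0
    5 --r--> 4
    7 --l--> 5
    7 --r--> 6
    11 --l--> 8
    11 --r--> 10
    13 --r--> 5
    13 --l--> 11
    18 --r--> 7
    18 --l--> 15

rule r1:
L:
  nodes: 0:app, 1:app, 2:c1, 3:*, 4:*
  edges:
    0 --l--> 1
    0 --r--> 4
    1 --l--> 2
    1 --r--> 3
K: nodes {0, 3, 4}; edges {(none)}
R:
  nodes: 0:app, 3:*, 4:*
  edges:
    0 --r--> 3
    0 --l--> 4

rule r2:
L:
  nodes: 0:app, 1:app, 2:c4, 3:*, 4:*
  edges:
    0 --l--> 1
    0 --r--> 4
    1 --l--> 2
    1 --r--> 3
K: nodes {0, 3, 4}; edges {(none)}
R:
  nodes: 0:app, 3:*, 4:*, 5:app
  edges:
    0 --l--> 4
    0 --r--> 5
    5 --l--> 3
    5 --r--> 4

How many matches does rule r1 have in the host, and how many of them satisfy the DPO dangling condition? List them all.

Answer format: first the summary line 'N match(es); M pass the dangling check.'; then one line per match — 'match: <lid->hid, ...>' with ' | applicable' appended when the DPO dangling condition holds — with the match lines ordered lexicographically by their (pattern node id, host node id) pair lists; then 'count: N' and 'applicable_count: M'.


1 match(es); 1 pass the dangling check.
match: 0->13, 1->11, 2->8, 3->10, 4->5 | applicable
count: 1
applicable_count: 1
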